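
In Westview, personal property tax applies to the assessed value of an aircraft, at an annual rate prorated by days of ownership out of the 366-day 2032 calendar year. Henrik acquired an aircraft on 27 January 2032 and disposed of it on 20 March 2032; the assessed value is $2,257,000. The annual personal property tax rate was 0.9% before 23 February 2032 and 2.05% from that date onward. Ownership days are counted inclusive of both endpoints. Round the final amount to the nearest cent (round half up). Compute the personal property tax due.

$4,911.75

27 January – 22 February 2032: 27 days at 0.9% → $2,257,000 × 0.9% × 27/366 = $1,498.5000
23 February – 20 March 2032: 27 days at 2.05% → $2,257,000 × 2.05% × 27/366 = $3,413.2500
Total = $4,911.7500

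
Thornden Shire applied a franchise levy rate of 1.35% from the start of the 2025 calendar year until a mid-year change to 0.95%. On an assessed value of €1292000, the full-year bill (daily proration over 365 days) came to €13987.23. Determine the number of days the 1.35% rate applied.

121 days

Let d = days at the first rate; then 365 − d days at the second rate.
€1292000 × [1.35%·d + 0.95%·(365−d)] / 365 = €13987.23
Solving gives d = 121, so the new rate took effect on 2 May 2025.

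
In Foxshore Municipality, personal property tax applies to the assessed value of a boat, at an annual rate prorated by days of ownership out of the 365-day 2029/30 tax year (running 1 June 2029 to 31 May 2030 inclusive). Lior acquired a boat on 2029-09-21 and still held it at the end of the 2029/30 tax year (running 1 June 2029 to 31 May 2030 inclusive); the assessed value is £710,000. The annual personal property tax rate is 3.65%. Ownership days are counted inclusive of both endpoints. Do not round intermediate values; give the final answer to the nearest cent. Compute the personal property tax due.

Days held (2029-09-21 to 2030-05-31): 253 out of 365
Tax = £710,000 × 3.65% × 253/365 = £17,963.0000

£17,963.00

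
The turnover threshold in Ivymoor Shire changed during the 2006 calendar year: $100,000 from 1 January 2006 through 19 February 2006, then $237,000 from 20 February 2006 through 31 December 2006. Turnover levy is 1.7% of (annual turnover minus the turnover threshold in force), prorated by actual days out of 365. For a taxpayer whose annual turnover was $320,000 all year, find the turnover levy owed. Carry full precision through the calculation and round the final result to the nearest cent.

1 January – 19 February 2006: 50 days, exemption $100,000 → ($320,000 − $100,000) × 1.7% × 50/365 = $512.3288
20 February – 31 December 2006: 315 days, exemption $237,000 → ($320,000 − $237,000) × 1.7% × 315/365 = $1,217.7123
Total = $1,730.0411

$1,730.04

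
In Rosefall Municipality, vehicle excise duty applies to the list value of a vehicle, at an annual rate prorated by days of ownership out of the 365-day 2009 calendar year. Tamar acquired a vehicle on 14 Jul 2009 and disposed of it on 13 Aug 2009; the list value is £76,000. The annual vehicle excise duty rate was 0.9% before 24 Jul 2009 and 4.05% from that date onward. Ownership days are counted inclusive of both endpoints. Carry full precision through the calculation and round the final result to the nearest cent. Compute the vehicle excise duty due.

14 Jul – 23 Jul 2009: 10 days at 0.9% → £76,000 × 0.9% × 10/365 = £18.7397
24 Jul – 13 Aug 2009: 21 days at 4.05% → £76,000 × 4.05% × 21/365 = £177.0904
Total = £195.8301

£195.83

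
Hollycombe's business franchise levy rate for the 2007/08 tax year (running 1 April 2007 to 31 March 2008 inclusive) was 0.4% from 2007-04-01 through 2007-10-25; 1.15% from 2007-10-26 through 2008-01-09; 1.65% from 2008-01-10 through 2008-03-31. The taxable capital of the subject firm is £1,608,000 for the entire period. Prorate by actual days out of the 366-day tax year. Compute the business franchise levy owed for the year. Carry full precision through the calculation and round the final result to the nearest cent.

£13,439.54

2007-04-01 to 2007-10-25: 208 days at 0.4% → £1,608,000 × 0.4% × 208/366 = £3,655.3443
2007-10-26 to 2008-01-09: 76 days at 1.15% → £1,608,000 × 1.15% × 76/366 = £3,839.8689
2008-01-10 to 2008-03-31: 82 days at 1.65% → £1,608,000 × 1.65% × 82/366 = £5,944.3279
Total = £13,439.5410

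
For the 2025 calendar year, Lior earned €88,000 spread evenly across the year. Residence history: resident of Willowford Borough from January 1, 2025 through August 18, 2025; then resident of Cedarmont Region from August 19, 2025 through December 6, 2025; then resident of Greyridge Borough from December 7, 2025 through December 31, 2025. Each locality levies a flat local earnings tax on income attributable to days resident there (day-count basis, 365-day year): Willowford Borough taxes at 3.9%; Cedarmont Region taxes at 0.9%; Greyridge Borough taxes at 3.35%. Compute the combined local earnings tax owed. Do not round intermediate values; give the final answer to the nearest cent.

€2,603.23

Willowford Borough, January 1 – August 18, 2025: 230 days → €88,000 × 3.9% × 230/365 = €2,162.6301
Cedarmont Region, August 19 – December 6, 2025: 110 days → €88,000 × 0.9% × 110/365 = €238.6849
Greyridge Borough, December 7 – December 31, 2025: 25 days → €88,000 × 3.35% × 25/365 = €201.9178
Total = €2,603.2329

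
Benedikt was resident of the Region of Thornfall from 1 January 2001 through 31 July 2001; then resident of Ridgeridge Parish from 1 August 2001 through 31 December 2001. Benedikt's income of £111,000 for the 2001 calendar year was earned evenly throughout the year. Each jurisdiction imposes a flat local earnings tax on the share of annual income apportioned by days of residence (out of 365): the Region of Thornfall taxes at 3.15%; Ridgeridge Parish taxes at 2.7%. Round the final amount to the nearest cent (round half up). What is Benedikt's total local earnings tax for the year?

The Region of Thornfall, 1 January – 31 July 2001: 212 days → £111,000 × 3.15% × 212/365 = £2,030.8438
Ridgeridge Parish, 1 August – 31 December 2001: 153 days → £111,000 × 2.7% × 153/365 = £1,256.2767
Total = £3,287.1205

£3,287.12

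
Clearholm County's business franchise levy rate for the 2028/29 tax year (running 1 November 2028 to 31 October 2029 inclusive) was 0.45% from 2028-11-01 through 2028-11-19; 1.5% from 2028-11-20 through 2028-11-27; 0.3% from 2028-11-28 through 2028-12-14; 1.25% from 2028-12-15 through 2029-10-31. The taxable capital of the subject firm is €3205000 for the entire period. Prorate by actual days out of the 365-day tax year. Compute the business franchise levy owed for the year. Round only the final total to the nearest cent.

2028-11-01 to 2028-11-19: 19 days at 0.45% → €3205000 × 0.45% × 19/365 = €750.7603
2028-11-20 to 2028-11-27: 8 days at 1.5% → €3205000 × 1.5% × 8/365 = €1053.6986
2028-11-28 to 2028-12-14: 17 days at 0.3% → €3205000 × 0.3% × 17/365 = €447.8219
2028-12-15 to 2029-10-31: 321 days at 1.25% → €3205000 × 1.25% × 321/365 = €35233.0479
Total = €37485.3288

€37485.33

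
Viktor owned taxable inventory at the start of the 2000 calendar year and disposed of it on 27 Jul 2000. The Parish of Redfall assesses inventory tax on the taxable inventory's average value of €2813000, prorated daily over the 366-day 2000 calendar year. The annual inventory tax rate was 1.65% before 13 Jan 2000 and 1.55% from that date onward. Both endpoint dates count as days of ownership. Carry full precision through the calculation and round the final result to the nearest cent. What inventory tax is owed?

1 Jan – 12 Jan 2000: 12 days at 1.65% → €2813000 × 1.65% × 12/366 = €1521.7869
13 Jan – 27 Jul 2000: 197 days at 1.55% → €2813000 × 1.55% × 197/366 = €23468.5669
Total = €24990.3538

€24990.35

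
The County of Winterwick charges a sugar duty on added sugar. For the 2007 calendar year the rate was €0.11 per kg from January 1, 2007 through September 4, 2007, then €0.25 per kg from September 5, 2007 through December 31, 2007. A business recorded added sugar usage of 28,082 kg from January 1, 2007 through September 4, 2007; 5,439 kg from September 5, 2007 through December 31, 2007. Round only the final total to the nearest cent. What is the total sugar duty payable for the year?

€4448.77

January 1 – September 4, 2007: 28,082 kg at €0.11/kg → €3089.02
September 5 – December 31, 2007: 5,439 kg at €0.25/kg → €1359.75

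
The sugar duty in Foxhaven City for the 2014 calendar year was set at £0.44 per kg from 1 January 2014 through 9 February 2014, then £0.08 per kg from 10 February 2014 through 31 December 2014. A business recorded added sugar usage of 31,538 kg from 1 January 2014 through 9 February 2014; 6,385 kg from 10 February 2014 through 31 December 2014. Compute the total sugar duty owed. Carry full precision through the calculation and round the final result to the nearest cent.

1 January – 9 February 2014: 31,538 kg at £0.44/kg → £13,876.72
10 February – 31 December 2014: 6,385 kg at £0.08/kg → £510.80

£14,387.52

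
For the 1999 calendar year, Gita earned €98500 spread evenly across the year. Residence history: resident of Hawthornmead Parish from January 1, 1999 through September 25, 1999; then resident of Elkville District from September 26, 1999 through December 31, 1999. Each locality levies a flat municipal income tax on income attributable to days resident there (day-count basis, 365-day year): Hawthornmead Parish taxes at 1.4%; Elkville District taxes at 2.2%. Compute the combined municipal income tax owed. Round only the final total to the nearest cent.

Hawthornmead Parish, January 1 – September 25, 1999: 268 days → €98500 × 1.4% × 268/365 = €1012.5260
Elkville District, September 26 – December 31, 1999: 97 days → €98500 × 2.2% × 97/365 = €575.8877
Total = €1588.4137

€1588.41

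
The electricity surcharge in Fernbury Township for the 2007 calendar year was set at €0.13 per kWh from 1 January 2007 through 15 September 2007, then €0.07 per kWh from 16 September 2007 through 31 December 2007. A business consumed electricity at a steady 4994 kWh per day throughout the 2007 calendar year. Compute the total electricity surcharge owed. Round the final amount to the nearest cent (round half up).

€204,903.82

1 January – 15 September 2007: 258 days × 4994 kWh/day = 1,288,452 kWh at €0.13/kWh → €167,498.76
16 September – 31 December 2007: 107 days × 4994 kWh/day = 534,358 kWh at €0.07/kWh → €37,405.06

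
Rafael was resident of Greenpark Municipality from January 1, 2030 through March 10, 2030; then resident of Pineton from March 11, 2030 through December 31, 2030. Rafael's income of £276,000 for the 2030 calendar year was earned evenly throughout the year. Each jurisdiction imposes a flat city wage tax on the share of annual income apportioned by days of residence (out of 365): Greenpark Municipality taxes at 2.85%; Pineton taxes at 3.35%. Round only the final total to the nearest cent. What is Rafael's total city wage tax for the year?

£8,985.12

Greenpark Municipality, January 1 – March 10, 2030: 69 days → £276,000 × 2.85% × 69/365 = £1,486.9973
Pineton, March 11 – December 31, 2030: 296 days → £276,000 × 3.35% × 296/365 = £7,498.1260
Total = £8,985.1233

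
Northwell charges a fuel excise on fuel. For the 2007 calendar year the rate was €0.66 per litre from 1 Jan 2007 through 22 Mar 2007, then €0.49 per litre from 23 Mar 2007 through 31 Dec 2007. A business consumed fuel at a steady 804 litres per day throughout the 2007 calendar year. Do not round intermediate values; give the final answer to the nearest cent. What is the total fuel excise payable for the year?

€154,866.48

1 Jan – 22 Mar 2007: 81 days × 804 litres/day = 65,124 litres at €0.66/litre → €42,981.84
23 Mar – 31 Dec 2007: 284 days × 804 litres/day = 228,336 litres at €0.49/litre → €111,884.64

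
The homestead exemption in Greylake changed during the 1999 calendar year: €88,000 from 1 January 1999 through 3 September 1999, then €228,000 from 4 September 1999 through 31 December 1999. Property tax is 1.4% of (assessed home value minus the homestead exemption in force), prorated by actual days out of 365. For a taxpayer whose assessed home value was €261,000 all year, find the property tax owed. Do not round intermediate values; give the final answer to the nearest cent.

1 January – 3 September 1999: 246 days, exemption €88,000 → (€261,000 − €88,000) × 1.4% × 246/365 = €1,632.3616
4 September – 31 December 1999: 119 days, exemption €228,000 → (€261,000 − €228,000) × 1.4% × 119/365 = €150.6247
Total = €1,782.9863

€1,782.99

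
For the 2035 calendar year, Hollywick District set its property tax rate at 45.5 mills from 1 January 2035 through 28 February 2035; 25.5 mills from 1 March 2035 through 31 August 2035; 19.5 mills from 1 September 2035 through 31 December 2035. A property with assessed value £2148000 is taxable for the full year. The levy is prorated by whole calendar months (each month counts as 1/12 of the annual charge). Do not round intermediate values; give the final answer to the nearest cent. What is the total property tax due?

£57638.00

1 January – 28 February 2035: 2 months at 45.5 mills → £2148000 × 4.55% × 2/12 = £16289.0000
1 March – 31 August 2035: 6 months at 25.5 mills → £2148000 × 2.55% × 6/12 = £27387.0000
1 September – 31 December 2035: 4 months at 19.5 mills → £2148000 × 1.95% × 4/12 = £13962.0000
Total = £57638.0000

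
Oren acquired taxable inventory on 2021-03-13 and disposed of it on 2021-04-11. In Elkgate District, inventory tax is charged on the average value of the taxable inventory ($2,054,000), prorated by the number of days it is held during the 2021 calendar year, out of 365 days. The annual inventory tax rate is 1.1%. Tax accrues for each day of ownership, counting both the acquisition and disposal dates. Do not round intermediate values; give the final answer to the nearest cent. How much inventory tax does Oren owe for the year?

Days held (2021-03-13 to 2021-04-11): 30 out of 365
Tax = $2,054,000 × 1.1% × 30/365 = $1,857.0411

$1,857.04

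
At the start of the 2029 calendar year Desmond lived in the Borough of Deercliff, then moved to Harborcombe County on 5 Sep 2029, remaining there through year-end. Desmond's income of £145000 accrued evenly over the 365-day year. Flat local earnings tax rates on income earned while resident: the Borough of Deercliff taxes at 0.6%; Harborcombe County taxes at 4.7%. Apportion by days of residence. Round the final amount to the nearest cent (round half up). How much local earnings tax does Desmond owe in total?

The Borough of Deercliff, 1 Jan – 4 Sep 2029: 247 days → £145000 × 0.6% × 247/365 = £588.7397
Harborcombe County, 5 Sep – 31 Dec 2029: 118 days → £145000 × 4.7% × 118/365 = £2203.2055
Total = £2791.9452

£2791.95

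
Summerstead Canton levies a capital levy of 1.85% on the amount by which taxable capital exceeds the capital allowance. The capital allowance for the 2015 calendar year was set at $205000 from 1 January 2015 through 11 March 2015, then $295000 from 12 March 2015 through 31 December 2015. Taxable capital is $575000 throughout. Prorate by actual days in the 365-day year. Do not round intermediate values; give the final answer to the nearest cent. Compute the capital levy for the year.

$5499.32

1 January – 11 March 2015: 70 days, exemption $205000 → ($575000 − $205000) × 1.85% × 70/365 = $1312.7397
12 March – 31 December 2015: 295 days, exemption $295000 → ($575000 − $295000) × 1.85% × 295/365 = $4186.5753
Total = $5499.3151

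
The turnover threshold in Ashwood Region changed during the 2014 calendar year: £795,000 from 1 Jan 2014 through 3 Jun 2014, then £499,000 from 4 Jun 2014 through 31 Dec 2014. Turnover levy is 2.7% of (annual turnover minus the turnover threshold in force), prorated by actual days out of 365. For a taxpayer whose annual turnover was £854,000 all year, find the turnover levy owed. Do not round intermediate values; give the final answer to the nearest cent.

1 Jan – 3 Jun 2014: 154 days, exemption £795,000 → (£854,000 − £795,000) × 2.7% × 154/365 = £672.1151
4 Jun – 31 Dec 2014: 211 days, exemption £499,000 → (£854,000 − £499,000) × 2.7% × 211/365 = £5,540.9178
Total = £6,213.0329

£6,213.03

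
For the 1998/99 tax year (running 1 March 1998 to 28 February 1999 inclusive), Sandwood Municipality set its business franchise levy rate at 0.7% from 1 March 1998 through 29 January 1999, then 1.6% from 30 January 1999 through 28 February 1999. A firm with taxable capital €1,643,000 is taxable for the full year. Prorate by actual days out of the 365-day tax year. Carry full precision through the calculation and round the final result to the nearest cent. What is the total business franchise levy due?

1 March 1998 – 29 January 1999: 335 days at 0.7% → €1,643,000 × 0.7% × 335/365 = €10,555.7123
30 January – 28 February 1999: 30 days at 1.6% → €1,643,000 × 1.6% × 30/365 = €2,160.6575
Total = €12,716.3699

€12,716.37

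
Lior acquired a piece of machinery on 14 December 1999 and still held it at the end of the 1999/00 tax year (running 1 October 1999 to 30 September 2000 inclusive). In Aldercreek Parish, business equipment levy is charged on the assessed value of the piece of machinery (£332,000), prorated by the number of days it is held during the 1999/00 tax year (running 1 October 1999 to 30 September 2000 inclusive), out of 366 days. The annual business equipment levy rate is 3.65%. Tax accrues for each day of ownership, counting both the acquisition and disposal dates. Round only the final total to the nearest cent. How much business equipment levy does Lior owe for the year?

£9,667.91

Days held (14 December 1999 – 30 September 2000): 292 out of 366
Tax = £332,000 × 3.65% × 292/366 = £9,667.9126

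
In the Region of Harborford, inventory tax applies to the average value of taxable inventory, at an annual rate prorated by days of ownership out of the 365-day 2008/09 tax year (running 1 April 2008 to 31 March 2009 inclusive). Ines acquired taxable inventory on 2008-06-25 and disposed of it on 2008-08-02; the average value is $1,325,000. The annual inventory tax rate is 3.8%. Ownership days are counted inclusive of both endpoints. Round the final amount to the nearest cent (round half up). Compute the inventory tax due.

Days held (2008-06-25 to 2008-08-02): 39 out of 365
Tax = $1,325,000 × 3.8% × 39/365 = $5,379.8630

$5,379.86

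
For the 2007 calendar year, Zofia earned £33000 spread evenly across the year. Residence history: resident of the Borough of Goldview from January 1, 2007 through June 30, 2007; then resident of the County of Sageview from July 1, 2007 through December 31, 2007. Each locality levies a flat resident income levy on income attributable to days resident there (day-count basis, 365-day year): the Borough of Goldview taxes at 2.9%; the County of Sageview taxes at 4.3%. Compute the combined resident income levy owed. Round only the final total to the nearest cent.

£1189.90

The Borough of Goldview, January 1 – June 30, 2007: 181 days → £33000 × 2.9% × 181/365 = £474.5671
The County of Sageview, July 1 – December 31, 2007: 184 days → £33000 × 4.3% × 184/365 = £715.3315
Total = £1189.8986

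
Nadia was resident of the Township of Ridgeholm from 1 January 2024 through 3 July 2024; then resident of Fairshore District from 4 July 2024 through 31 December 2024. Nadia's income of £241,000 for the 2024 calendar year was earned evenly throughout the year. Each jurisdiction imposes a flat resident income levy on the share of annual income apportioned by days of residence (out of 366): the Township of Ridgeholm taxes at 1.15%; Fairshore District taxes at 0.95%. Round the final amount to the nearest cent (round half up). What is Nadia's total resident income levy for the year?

The Township of Ridgeholm, 1 January – 3 July 2024: 185 days → £241,000 × 1.15% × 185/366 = £1,400.8948
Fairshore District, 4 July – 31 December 2024: 181 days → £241,000 × 0.95% × 181/366 = £1,132.2391
Total = £2,533.1339

£2,533.13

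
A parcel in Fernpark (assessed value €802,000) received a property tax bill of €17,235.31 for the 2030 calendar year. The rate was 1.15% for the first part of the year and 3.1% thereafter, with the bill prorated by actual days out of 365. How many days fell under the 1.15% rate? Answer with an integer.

178 days

Let d = days at the first rate; then 365 − d days at the second rate.
€802,000 × [1.15%·d + 3.1%·(365−d)] / 365 = €17,235.31
Solving gives d = 178, so the new rate took effect on 28 Jun 2030.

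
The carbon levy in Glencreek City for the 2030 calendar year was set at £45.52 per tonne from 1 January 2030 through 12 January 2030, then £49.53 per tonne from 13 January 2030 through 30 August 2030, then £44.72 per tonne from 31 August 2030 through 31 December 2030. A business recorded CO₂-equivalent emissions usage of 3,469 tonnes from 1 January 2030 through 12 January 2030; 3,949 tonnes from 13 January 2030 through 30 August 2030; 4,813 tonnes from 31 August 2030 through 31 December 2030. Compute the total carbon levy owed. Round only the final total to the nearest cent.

1 January – 12 January 2030: 3,469 tonnes at £45.52/tonne → £157,908.88
13 January – 30 August 2030: 3,949 tonnes at £49.53/tonne → £195,593.97
31 August – 31 December 2030: 4,813 tonnes at £44.72/tonne → £215,237.36

£568,740.21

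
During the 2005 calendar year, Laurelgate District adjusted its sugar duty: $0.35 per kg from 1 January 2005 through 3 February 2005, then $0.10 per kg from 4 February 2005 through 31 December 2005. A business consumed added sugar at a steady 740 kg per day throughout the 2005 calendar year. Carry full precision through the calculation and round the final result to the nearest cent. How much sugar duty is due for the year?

1 January – 3 February 2005: 34 days × 740 kg/day = 25,160 kg at $0.35/kg → $8,806.00
4 February – 31 December 2005: 331 days × 740 kg/day = 244,940 kg at $0.10/kg → $24,494.00

$33,300.00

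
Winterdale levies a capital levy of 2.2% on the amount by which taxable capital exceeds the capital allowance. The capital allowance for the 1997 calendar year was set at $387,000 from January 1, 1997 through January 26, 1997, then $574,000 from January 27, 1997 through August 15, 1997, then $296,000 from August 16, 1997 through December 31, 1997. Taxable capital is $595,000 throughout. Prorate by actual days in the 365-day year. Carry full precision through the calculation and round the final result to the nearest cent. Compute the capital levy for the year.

January 1 – January 26, 1997: 26 days, exemption $387,000 → ($595,000 − $387,000) × 2.2% × 26/365 = $325.9616
January 27 – August 15, 1997: 201 days, exemption $574,000 → ($595,000 − $574,000) × 2.2% × 201/365 = $254.4164
August 16 – December 31, 1997: 138 days, exemption $296,000 → ($595,000 − $296,000) × 2.2% × 138/365 = $2,487.0247
Total = $3,067.4027

$3,067.40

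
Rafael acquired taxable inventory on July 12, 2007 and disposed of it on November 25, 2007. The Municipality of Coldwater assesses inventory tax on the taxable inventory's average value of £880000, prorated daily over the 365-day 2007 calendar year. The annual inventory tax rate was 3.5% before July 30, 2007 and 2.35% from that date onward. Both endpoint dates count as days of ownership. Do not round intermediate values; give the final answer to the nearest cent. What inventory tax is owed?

July 12 – July 29, 2007: 18 days at 3.5% → £880000 × 3.5% × 18/365 = £1518.9041
July 30 – November 25, 2007: 119 days at 2.35% → £880000 × 2.35% × 119/365 = £6742.2466
Total = £8261.1507

£8261.15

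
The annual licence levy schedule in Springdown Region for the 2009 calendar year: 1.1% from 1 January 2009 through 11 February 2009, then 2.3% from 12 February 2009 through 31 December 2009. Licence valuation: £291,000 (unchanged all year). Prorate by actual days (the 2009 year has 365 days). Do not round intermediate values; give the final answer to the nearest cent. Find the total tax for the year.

1 January – 11 February 2009: 42 days at 1.1% → £291,000 × 1.1% × 42/365 = £368.3342
12 February – 31 December 2009: 323 days at 2.3% → £291,000 × 2.3% × 323/365 = £5,922.8466
Total = £6,291.1808

£6,291.18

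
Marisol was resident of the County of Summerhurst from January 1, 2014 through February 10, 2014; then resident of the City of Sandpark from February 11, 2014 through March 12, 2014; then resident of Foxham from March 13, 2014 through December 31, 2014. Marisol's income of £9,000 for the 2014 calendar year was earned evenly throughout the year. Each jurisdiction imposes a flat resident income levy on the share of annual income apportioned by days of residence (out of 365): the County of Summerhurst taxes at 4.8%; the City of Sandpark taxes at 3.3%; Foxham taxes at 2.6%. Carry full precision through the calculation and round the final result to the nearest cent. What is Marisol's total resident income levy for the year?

The County of Summerhurst, January 1 – February 10, 2014: 41 days → £9,000 × 4.8% × 41/365 = £48.5260
The City of Sandpark, February 11 – March 12, 2014: 30 days → £9,000 × 3.3% × 30/365 = £24.4110
Foxham, March 13 – December 31, 2014: 294 days → £9,000 × 2.6% × 294/365 = £188.4822
Total = £261.4192

£261.42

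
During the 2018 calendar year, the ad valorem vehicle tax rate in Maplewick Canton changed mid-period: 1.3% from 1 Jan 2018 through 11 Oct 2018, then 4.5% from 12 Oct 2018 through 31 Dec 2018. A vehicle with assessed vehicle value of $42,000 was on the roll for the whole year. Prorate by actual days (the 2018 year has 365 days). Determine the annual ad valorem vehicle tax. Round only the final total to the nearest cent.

$844.26

1 Jan – 11 Oct 2018: 284 days at 1.3% → $42,000 × 1.3% × 284/365 = $424.8329
12 Oct – 31 Dec 2018: 81 days at 4.5% → $42,000 × 4.5% × 81/365 = $419.4247
Total = $844.2575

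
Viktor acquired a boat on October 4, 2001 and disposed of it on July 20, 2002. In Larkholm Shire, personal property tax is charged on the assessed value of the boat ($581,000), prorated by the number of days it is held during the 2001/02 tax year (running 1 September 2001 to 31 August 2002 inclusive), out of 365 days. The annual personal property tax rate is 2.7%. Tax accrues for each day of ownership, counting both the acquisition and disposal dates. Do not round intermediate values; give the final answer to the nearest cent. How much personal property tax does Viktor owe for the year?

$12,463.64

Days held (October 4, 2001 – July 20, 2002): 290 out of 365
Tax = $581,000 × 2.7% × 290/365 = $12,463.6438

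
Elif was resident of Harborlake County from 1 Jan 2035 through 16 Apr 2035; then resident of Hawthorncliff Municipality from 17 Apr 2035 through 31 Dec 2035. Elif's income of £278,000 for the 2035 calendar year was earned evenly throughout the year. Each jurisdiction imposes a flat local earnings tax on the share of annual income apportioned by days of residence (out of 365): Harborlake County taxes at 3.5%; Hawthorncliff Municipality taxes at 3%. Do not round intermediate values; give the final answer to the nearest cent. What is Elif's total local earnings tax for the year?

Harborlake County, 1 Jan – 16 Apr 2035: 106 days → £278,000 × 3.5% × 106/365 = £2,825.6986
Hawthorncliff Municipality, 17 Apr – 31 Dec 2035: 259 days → £278,000 × 3% × 259/365 = £5,917.9726
Total = £8,743.6712

£8,743.67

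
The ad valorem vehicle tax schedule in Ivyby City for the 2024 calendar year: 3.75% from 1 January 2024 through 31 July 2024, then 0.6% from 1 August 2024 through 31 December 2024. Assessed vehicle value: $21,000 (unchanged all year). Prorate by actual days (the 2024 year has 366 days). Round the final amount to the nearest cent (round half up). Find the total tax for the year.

1 January – 31 July 2024: 213 days at 3.75% → $21,000 × 3.75% × 213/366 = $458.2992
1 August – 31 December 2024: 153 days at 0.6% → $21,000 × 0.6% × 153/366 = $52.6721
Total = $510.9713

$510.97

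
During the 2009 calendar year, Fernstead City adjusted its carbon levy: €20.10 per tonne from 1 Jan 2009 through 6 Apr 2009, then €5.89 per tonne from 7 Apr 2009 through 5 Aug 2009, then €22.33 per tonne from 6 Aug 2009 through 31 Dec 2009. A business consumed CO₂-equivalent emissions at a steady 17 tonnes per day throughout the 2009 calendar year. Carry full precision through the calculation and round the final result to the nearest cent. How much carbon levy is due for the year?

€101,101.21

1 Jan – 6 Apr 2009: 96 days × 17 tonnes/day = 1,632 tonnes at €20.10/tonne → €32,803.20
7 Apr – 5 Aug 2009: 121 days × 17 tonnes/day = 2,057 tonnes at €5.89/tonne → €12,115.73
6 Aug – 31 Dec 2009: 148 days × 17 tonnes/day = 2,516 tonnes at €22.33/tonne → €56,182.28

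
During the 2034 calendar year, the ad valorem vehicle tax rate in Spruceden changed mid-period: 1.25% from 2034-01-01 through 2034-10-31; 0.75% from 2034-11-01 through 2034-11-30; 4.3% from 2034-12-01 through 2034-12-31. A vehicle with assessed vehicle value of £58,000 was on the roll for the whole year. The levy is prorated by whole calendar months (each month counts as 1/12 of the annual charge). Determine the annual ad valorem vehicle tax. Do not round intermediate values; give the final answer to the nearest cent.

2034-01-01 to 2034-10-31: 10 months at 1.25% → £58,000 × 1.25% × 10/12 = £604.1667
2034-11-01 to 2034-11-30: 1 month at 0.75% → £58,000 × 0.75% × 1/12 = £36.2500
2034-12-01 to 2034-12-31: 1 month at 4.3% → £58,000 × 4.3% × 1/12 = £207.8333
Total = £848.2500

£848.25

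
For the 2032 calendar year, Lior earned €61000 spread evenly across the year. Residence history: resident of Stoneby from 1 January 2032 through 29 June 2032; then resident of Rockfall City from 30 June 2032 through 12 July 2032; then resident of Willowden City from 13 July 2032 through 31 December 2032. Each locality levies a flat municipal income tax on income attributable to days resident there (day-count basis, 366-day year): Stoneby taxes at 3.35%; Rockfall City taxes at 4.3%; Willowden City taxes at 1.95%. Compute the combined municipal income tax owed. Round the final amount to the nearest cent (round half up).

Stoneby, 1 January – 29 June 2032: 181 days → €61000 × 3.35% × 181/366 = €1010.5833
Rockfall City, 30 June – 12 July 2032: 13 days → €61000 × 4.3% × 13/366 = €93.1667
Willowden City, 13 July – 31 December 2032: 172 days → €61000 × 1.95% × 172/366 = €559.0000
Total = €1662.7500

€1662.75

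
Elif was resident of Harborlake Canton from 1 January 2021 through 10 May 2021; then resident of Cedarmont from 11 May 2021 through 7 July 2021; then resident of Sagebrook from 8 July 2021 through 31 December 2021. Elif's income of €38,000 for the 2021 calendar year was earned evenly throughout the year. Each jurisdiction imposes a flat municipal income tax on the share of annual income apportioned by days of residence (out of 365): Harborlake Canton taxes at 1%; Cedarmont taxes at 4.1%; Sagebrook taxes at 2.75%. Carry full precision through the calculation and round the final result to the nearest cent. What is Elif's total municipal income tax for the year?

€889.67

Harborlake Canton, 1 January – 10 May 2021: 130 days → €38,000 × 1% × 130/365 = €135.3425
Cedarmont, 11 May – 7 July 2021: 58 days → €38,000 × 4.1% × 58/365 = €247.5726
Sagebrook, 8 July – 31 December 2021: 177 days → €38,000 × 2.75% × 177/365 = €506.7534
Total = €889.6685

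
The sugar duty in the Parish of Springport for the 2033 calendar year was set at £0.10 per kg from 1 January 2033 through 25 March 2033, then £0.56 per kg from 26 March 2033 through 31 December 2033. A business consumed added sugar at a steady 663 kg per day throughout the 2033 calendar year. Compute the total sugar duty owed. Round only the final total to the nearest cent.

1 January – 25 March 2033: 84 days × 663 kg/day = 55,692 kg at £0.10/kg → £5569.20
26 March – 31 December 2033: 281 days × 663 kg/day = 186,303 kg at £0.56/kg → £104329.68

£109898.88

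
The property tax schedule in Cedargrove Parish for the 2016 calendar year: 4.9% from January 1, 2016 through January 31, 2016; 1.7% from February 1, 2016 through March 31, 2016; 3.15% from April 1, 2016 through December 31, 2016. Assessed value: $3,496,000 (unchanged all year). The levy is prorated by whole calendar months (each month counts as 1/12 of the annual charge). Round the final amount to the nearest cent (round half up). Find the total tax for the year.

January 1 – January 31, 2016: 1 month at 4.9% → $3,496,000 × 4.9% × 1/12 = $14,275.3333
February 1 – March 31, 2016: 2 months at 1.7% → $3,496,000 × 1.7% × 2/12 = $9,905.3333
April 1 – December 31, 2016: 9 months at 3.15% → $3,496,000 × 3.15% × 9/12 = $82,593.0000
Total = $106,773.6667

$106,773.67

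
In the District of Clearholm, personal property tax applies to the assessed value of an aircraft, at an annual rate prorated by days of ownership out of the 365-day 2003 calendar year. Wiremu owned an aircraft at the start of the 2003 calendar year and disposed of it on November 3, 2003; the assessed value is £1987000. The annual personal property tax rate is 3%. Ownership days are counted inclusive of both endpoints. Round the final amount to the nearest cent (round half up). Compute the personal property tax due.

£50137.73

Days held (January 1 – November 3, 2003): 307 out of 365
Tax = £1987000 × 3% × 307/365 = £50137.7260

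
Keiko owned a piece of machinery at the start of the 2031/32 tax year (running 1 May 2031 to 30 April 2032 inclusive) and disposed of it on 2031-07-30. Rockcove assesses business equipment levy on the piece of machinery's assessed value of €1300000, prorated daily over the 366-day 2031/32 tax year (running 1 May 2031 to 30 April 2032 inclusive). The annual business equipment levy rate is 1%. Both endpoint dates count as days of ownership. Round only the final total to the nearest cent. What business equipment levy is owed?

€3232.24

Days held (2031-05-01 to 2031-07-30): 91 out of 366
Tax = €1300000 × 1% × 91/366 = €3232.2404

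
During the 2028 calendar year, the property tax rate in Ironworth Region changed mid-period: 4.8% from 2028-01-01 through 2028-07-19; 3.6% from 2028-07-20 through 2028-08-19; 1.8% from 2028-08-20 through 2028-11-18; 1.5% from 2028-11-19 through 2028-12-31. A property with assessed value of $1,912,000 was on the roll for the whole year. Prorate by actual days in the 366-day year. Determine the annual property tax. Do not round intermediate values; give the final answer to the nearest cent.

$68,158.10

2028-01-01 to 2028-07-19: 201 days at 4.8% → $1,912,000 × 4.8% × 201/366 = $50,401.5738
2028-07-20 to 2028-08-19: 31 days at 3.6% → $1,912,000 × 3.6% × 31/366 = $5,830.0328
2028-08-20 to 2028-11-18: 91 days at 1.8% → $1,912,000 × 1.8% × 91/366 = $8,556.9836
2028-11-19 to 2028-12-31: 43 days at 1.5% → $1,912,000 × 1.5% × 43/366 = $3,369.5082
Total = $68,158.0984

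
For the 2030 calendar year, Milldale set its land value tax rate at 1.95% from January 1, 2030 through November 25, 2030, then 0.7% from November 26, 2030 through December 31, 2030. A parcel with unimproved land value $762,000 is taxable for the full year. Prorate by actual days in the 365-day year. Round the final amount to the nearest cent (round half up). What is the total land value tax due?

January 1 – November 25, 2030: 329 days at 1.95% → $762,000 × 1.95% × 329/365 = $13,393.4548
November 26 – December 31, 2030: 36 days at 0.7% → $762,000 × 0.7% × 36/365 = $526.0932
Total = $13,919.5479

$13,919.55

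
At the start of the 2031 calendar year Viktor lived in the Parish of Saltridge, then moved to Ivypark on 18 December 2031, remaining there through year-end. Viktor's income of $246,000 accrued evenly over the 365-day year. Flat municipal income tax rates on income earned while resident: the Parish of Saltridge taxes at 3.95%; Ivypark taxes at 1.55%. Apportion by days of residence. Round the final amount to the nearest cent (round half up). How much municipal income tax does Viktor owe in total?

The Parish of Saltridge, 1 January – 17 December 2031: 351 days → $246,000 × 3.95% × 351/365 = $9,344.2932
Ivypark, 18 December – 31 December 2031: 14 days → $246,000 × 1.55% × 14/365 = $146.2521
Total = $9,490.5452

$9,490.55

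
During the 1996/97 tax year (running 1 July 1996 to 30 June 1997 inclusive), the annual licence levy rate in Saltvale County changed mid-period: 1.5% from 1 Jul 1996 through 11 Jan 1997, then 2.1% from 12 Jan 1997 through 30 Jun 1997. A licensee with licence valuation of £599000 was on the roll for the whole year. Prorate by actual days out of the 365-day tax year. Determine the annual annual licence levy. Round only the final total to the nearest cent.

1 Jul 1996 – 11 Jan 1997: 195 days at 1.5% → £599000 × 1.5% × 195/365 = £4800.2055
12 Jan – 30 Jun 1997: 170 days at 2.1% → £599000 × 2.1% × 170/365 = £5858.7123
Total = £10658.9178

£10658.92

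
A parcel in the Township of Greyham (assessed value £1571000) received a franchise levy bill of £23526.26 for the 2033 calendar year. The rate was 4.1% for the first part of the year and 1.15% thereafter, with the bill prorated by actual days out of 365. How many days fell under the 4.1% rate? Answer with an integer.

43 days

Let d = days at the first rate; then 365 − d days at the second rate.
£1571000 × [4.1%·d + 1.15%·(365−d)] / 365 = £23526.26
Solving gives d = 43, so the new rate took effect on 13 February 2033.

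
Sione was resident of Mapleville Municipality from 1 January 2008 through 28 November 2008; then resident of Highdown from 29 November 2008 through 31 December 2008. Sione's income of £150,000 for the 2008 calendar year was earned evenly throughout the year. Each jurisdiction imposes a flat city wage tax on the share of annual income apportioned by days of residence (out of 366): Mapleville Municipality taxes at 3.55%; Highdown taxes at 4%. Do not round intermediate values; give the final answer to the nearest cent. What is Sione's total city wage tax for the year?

£5,385.86

Mapleville Municipality, 1 January – 28 November 2008: 333 days → £150,000 × 3.55% × 333/366 = £4,844.8770
Highdown, 29 November – 31 December 2008: 33 days → £150,000 × 4% × 33/366 = £540.9836
Total = £5,385.8607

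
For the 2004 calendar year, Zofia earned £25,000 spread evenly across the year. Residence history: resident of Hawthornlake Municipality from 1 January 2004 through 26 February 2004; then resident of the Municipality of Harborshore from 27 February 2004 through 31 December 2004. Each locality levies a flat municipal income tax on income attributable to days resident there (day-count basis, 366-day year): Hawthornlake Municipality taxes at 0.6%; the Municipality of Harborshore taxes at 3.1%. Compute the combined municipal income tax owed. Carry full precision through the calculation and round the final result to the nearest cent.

Hawthornlake Municipality, 1 January – 26 February 2004: 57 days → £25,000 × 0.6% × 57/366 = £23.3607
The Municipality of Harborshore, 27 February – 31 December 2004: 309 days → £25,000 × 3.1% × 309/366 = £654.3033
Total = £677.6639

£677.66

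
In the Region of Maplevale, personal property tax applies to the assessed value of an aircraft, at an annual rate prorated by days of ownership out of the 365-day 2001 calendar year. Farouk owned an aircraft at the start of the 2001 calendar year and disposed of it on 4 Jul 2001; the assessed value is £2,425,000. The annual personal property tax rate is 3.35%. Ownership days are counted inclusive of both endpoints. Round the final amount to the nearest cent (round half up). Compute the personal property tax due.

£41,175.17

Days held (1 Jan – 4 Jul 2001): 185 out of 365
Tax = £2,425,000 × 3.35% × 185/365 = £41,175.1712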